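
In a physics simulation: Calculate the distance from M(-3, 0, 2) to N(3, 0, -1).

d = √[(x₂-x₁)² + (y₂-y₁)² + (z₂-z₁)²]
  = √[6² + 0² + (-3)²]
  = √[36 + 0 + 9]
  = √45
  ≈ 6.708

6.708


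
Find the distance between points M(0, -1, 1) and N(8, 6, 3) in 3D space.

d = √[(x₂-x₁)² + (y₂-y₁)² + (z₂-z₁)²]
  = √[8² + 7² + 2²]
  = √[64 + 49 + 4]
  = √117
  ≈ 10.82

10.82


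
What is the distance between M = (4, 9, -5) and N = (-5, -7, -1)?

d = √[(x₂-x₁)² + (y₂-y₁)² + (z₂-z₁)²]
  = √[(-9)² + (-16)² + 4²]
  = √[81 + 256 + 16]
  = √353
  ≈ 18.79

18.79


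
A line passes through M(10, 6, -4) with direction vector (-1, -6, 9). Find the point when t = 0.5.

P(t) = M + t·d
  = (10 + (-1)·0.5, 6 + (-6)·0.5, -4 + 9·0.5)
  = (10 - 0.5, 6 - 3, -4 + 4.5)
  = (9.5, 3, 0.5)

(9.5, 3, 0.5)


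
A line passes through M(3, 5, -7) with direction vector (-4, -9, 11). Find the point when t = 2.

P(t) = M + t·d
  = (3 + (-4)·2, 5 + (-9)·2, -7 + 11·2)
  = (3 - 8, 5 - 18, -7 + 22)
  = (-5, -13, 15)

(-5, -13, 15)


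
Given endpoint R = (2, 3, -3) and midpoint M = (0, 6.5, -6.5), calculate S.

S = 2M - R
  = (2·0 - 2, 2·6.5 - 3, 2·(-6.5) - (-3))
  = (0 - 2, 13 - 3, -13 + 3)
  = (-2, 10, -10)

(-2, 10, -10)


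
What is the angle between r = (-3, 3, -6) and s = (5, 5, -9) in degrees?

r·s = (-3)·5 + 3·5 + (-6)·(-9) = -15 + 15 + 54 = 54
|r| = √((-3)² + 3² + (-6)²) = √54 ≈ 7.348
|s| = √(5² + 5² + (-9)²) = √131 ≈ 11.45
cos θ = (r·s)/(|r||s|) = 54/(7.348·11.45) ≈ 0.642
θ = arccos(0.642) ≈ 50.06°

50.06°


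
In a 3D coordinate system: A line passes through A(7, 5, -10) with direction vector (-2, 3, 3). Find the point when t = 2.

P(t) = A + t·d
  = (7 + (-2)·2, 5 + 3·2, -10 + 3·2)
  = (7 - 4, 5 + 6, -10 + 6)
  = (3, 11, -4)

(3, 11, -4)


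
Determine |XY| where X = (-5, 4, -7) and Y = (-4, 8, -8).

d = √[(x₂-x₁)² + (y₂-y₁)² + (z₂-z₁)²]
  = √[1² + 4² + (-1)²]
  = √[1 + 16 + 1]
  = √18
  ≈ 4.243

4.243


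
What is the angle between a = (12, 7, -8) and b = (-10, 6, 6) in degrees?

a·b = 12·(-10) + 7·6 + (-8)·6 = -120 + 42 - 48 = -126
|a| = √(12² + 7² + (-8)²) = √257 ≈ 16.03
|b| = √((-10)² + 6² + 6²) = √172 ≈ 13.11
cos θ = (a·b)/(|a||b|) = -126/(16.03·13.11) ≈ -0.5993
θ = arccos(-0.5993) ≈ 126.8°

126.8°


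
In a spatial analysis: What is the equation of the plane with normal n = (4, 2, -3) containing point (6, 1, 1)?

The plane through P with normal n = (a, b, c) satisfies n·(r - P) = 0,
i.e. ax + by + cz = a·x₀ + b·y₀ + c·z₀.
d = 4·6 + 2·1 + (-3)·1
  = 24 + 2 - 3
  = 23
Equation: 4x + 2y - 3z = 23

4x + 2y - 3z = 23


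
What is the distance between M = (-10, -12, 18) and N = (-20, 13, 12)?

d = √[(x₂-x₁)² + (y₂-y₁)² + (z₂-z₁)²]
  = √[(-10)² + 25² + (-6)²]
  = √[100 + 625 + 36]
  = √761
  ≈ 27.59

27.59


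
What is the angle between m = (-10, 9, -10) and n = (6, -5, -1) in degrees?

m·n = (-10)·6 + 9·(-5) + (-10)·(-1) = -60 - 45 + 10 = -95
|m| = √((-10)² + 9² + (-10)²) = √281 ≈ 16.76
|n| = √(6² + (-5)² + (-1)²) = √62 ≈ 7.874
cos θ = (m·n)/(|m||n|) = -95/(16.76·7.874) ≈ -0.7197
θ = arccos(-0.7197) ≈ 136°

136°


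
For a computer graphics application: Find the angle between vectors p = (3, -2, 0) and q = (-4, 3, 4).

p·q = 3·(-4) + (-2)·3 + 0·4 = -12 - 6 + 0 = -18
|p| = √(3² + (-2)² + 0²) = √13 ≈ 3.606
|q| = √((-4)² + 3² + 4²) = √41 ≈ 6.403
cos θ = (p·q)/(|p||q|) = -18/(3.606·6.403) ≈ -0.7797
θ = arccos(-0.7797) ≈ 141.2°

141.2°


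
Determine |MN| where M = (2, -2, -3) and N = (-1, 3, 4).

d = √[(x₂-x₁)² + (y₂-y₁)² + (z₂-z₁)²]
  = √[(-3)² + 5² + 7²]
  = √[9 + 25 + 49]
  = √83
  ≈ 9.11

9.11


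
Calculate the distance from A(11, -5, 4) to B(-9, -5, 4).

d = √[(x₂-x₁)² + (y₂-y₁)² + (z₂-z₁)²]
  = √[(-20)² + 0² + 0²]
  = √[400 + 0 + 0]
  = √400
  ≈ 20

20


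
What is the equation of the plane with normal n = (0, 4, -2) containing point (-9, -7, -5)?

The plane through P with normal n = (a, b, c) satisfies n·(r - P) = 0,
i.e. ax + by + cz = a·x₀ + b·y₀ + c·z₀.
d = 0·(-9) + 4·(-7) + (-2)·(-5)
  = 0 - 28 + 10
  = -18
Equation: 4y - 2z = -18

4y - 2z = -18


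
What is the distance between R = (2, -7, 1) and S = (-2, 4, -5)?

d = √[(x₂-x₁)² + (y₂-y₁)² + (z₂-z₁)²]
  = √[(-4)² + 11² + (-6)²]
  = √[16 + 121 + 36]
  = √173
  ≈ 13.15

13.15


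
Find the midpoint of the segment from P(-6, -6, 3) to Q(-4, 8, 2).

M = ((x₁+x₂)/2, (y₁+y₂)/2, (z₁+z₂)/2)
  = ((-6 - 4)/2, (-6 + 8)/2, (3 + 2)/2)
  = (-10/2, 2/2, 5/2)
  = (-5, 1, 2.5)

(-5, 1, 2.5)


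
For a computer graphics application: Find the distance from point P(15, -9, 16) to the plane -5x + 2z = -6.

distance = |a·x₀ + b·y₀ + c·z₀ - d| / √(a² + b² + c²)
  = |(-5)·15 + 0·(-9) + 2·16 - (-6)| / √((-5)² + 0² + 2²)
  = |-75 + 0 + 32 + 6| / √(25 + 0 + 4)
  = |-37| / √29
  = 37 / 5.385
  ≈ 6.871

6.871


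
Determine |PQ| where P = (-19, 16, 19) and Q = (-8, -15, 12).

d = √[(x₂-x₁)² + (y₂-y₁)² + (z₂-z₁)²]
  = √[11² + (-31)² + (-7)²]
  = √[121 + 961 + 49]
  = √1131
  ≈ 33.63

33.63


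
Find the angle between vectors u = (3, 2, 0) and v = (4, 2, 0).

u·v = 3·4 + 2·2 + 0·0 = 12 + 4 + 0 = 16
|u| = √(3² + 2² + 0²) = √13 ≈ 3.606
|v| = √(4² + 2² + 0²) = √20 ≈ 4.472
cos θ = (u·v)/(|u||v|) = 16/(3.606·4.472) ≈ 0.9923
θ = arccos(0.9923) ≈ 7.125°

7.125°


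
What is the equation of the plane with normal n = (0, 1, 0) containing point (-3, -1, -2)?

The plane through P with normal n = (a, b, c) satisfies n·(r - P) = 0,
i.e. ax + by + cz = a·x₀ + b·y₀ + c·z₀.
d = 0·(-3) + 1·(-1) + 0·(-2)
  = 0 - 1 + 0
  = -1
Equation: y = -1

y = -1


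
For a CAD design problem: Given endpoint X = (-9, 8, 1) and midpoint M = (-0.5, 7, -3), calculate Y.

Y = 2M - X
  = (2·(-0.5) - (-9), 2·7 - 8, 2·(-3) - 1)
  = (-1 + 9, 14 - 8, -6 - 1)
  = (8, 6, -7)

(8, 6, -7)


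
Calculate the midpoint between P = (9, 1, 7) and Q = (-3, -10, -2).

M = ((x₁+x₂)/2, (y₁+y₂)/2, (z₁+z₂)/2)
  = ((9 - 3)/2, (1 - 10)/2, (7 - 2)/2)
  = (6/2, -9/2, 5/2)
  = (3, -4.5, 2.5)

(3, -4.5, 2.5)


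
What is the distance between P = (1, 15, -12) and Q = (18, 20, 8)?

d = √[(x₂-x₁)² + (y₂-y₁)² + (z₂-z₁)²]
  = √[17² + 5² + 20²]
  = √[289 + 25 + 400]
  = √714
  ≈ 26.72

26.72


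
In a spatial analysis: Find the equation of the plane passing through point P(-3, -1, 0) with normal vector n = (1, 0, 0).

The plane through P with normal n = (a, b, c) satisfies n·(r - P) = 0,
i.e. ax + by + cz = a·x₀ + b·y₀ + c·z₀.
d = 1·(-3) + 0·(-1) + 0·0
  = -3 + 0 + 0
  = -3
Equation: x = -3

x = -3


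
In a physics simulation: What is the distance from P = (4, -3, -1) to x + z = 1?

distance = |a·x₀ + b·y₀ + c·z₀ - d| / √(a² + b² + c²)
  = |1·4 + 0·(-3) + 1·(-1) - 1| / √(1² + 0² + 1²)
  = |4 + 0 - 1 - 1| / √(1 + 0 + 1)
  = |2| / √2
  = 2 / 1.414
  ≈ 1.414

1.414


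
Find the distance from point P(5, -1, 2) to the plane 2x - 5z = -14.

distance = |a·x₀ + b·y₀ + c·z₀ - d| / √(a² + b² + c²)
  = |2·5 + 0·(-1) + (-5)·2 - (-14)| / √(2² + 0² + (-5)²)
  = |10 + 0 - 10 + 14| / √(4 + 0 + 25)
  = |14| / √29
  = 14 / 5.385
  ≈ 2.6

2.6


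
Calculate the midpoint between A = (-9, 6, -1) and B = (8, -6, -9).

M = ((x₁+x₂)/2, (y₁+y₂)/2, (z₁+z₂)/2)
  = ((-9 + 8)/2, (6 - 6)/2, (-1 - 9)/2)
  = (-1/2, 0/2, -10/2)
  = (-0.5, 0, -5)

(-0.5, 0, -5)


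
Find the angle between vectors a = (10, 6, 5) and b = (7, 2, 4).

a·b = 10·7 + 6·2 + 5·4 = 70 + 12 + 20 = 102
|a| = √(10² + 6² + 5²) = √161 ≈ 12.69
|b| = √(7² + 2² + 4²) = √69 ≈ 8.307
cos θ = (a·b)/(|a||b|) = 102/(12.69·8.307) ≈ 0.9677
θ = arccos(0.9677) ≈ 14.59°

14.59°


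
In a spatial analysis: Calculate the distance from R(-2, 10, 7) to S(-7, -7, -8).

d = √[(x₂-x₁)² + (y₂-y₁)² + (z₂-z₁)²]
  = √[(-5)² + (-17)² + (-15)²]
  = √[25 + 289 + 225]
  = √539
  ≈ 23.22

23.22


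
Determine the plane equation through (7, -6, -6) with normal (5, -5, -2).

The plane through P with normal n = (a, b, c) satisfies n·(r - P) = 0,
i.e. ax + by + cz = a·x₀ + b·y₀ + c·z₀.
d = 5·7 + (-5)·(-6) + (-2)·(-6)
  = 35 + 30 + 12
  = 77
Equation: 5x - 5y - 2z = 77

5x - 5y - 2z = 77


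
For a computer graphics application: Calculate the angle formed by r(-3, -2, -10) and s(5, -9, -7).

r·s = (-3)·5 + (-2)·(-9) + (-10)·(-7) = -15 + 18 + 70 = 73
|r| = √((-3)² + (-2)² + (-10)²) = √113 ≈ 10.63
|s| = √(5² + (-9)² + (-7)²) = √155 ≈ 12.45
cos θ = (r·s)/(|r||s|) = 73/(10.63·12.45) ≈ 0.5516
θ = arccos(0.5516) ≈ 56.52°

56.52°


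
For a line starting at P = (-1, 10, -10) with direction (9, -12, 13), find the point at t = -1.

P(t) = P + t·d
  = (-1 + 9·(-1), 10 + (-12)·(-1), -10 + 13·(-1))
  = (-1 - 9, 10 + 12, -10 - 13)
  = (-10, 22, -23)

(-10, 22, -23)


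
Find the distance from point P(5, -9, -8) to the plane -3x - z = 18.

distance = |a·x₀ + b·y₀ + c·z₀ - d| / √(a² + b² + c²)
  = |(-3)·5 + 0·(-9) + (-1)·(-8) - 18| / √((-3)² + 0² + (-1)²)
  = |-15 + 0 + 8 - 18| / √(9 + 0 + 1)
  = |-25| / √10
  = 25 / 3.162
  ≈ 7.906

7.906


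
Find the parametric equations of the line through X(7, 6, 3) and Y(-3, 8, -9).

Direction vector d = Y - X = (-3 - 7, 8 - 6, -9 - 3) = (-10, 2, -12)
Parametric form r = X + t·d:
x = 7 - 10t, y = 6 + 2t, z = 3 - 12t

x = 7 - 10t, y = 6 + 2t, z = 3 - 12t


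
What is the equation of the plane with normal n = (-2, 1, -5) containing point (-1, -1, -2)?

The plane through P with normal n = (a, b, c) satisfies n·(r - P) = 0,
i.e. ax + by + cz = a·x₀ + b·y₀ + c·z₀.
d = (-2)·(-1) + 1·(-1) + (-5)·(-2)
  = 2 - 1 + 10
  = 11
Equation: -2x + y - 5z = 11

-2x + y - 5z = 11


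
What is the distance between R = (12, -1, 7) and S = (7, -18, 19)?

d = √[(x₂-x₁)² + (y₂-y₁)² + (z₂-z₁)²]
  = √[(-5)² + (-17)² + 12²]
  = √[25 + 289 + 144]
  = √458
  ≈ 21.4

21.4


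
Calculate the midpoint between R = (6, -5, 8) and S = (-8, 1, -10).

M = ((x₁+x₂)/2, (y₁+y₂)/2, (z₁+z₂)/2)
  = ((6 - 8)/2, (-5 + 1)/2, (8 - 10)/2)
  = (-2/2, -4/2, -2/2)
  = (-1, -2, -1)

(-1, -2, -1)


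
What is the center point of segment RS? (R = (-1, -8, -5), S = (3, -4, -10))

M = ((x₁+x₂)/2, (y₁+y₂)/2, (z₁+z₂)/2)
  = ((-1 + 3)/2, (-8 - 4)/2, (-5 - 10)/2)
  = (2/2, -12/2, -15/2)
  = (1, -6, -7.5)

(1, -6, -7.5)


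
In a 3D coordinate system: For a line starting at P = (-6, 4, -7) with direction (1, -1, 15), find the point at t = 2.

P(t) = P + t·d
  = (-6 + 1·2, 4 + (-1)·2, -7 + 15·2)
  = (-6 + 2, 4 - 2, -7 + 30)
  = (-4, 2, 23)

(-4, 2, 23)


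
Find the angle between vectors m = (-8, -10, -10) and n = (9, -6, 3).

m·n = (-8)·9 + (-10)·(-6) + (-10)·3 = -72 + 60 - 30 = -42
|m| = √((-8)² + (-10)² + (-10)²) = √264 ≈ 16.25
|n| = √(9² + (-6)² + 3²) = √126 ≈ 11.22
cos θ = (m·n)/(|m||n|) = -42/(16.25·11.22) ≈ -0.2303
θ = arccos(-0.2303) ≈ 103.3°

103.3°


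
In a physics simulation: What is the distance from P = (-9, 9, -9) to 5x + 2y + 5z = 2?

distance = |a·x₀ + b·y₀ + c·z₀ - d| / √(a² + b² + c²)
  = |5·(-9) + 2·9 + 5·(-9) - 2| / √(5² + 2² + 5²)
  = |-45 + 18 - 45 - 2| / √(25 + 4 + 25)
  = |-74| / √54
  = 74 / 7.348
  ≈ 10.07

10.07


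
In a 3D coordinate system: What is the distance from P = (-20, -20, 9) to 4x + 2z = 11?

distance = |a·x₀ + b·y₀ + c·z₀ - d| / √(a² + b² + c²)
  = |4·(-20) + 0·(-20) + 2·9 - 11| / √(4² + 0² + 2²)
  = |-80 + 0 + 18 - 11| / √(16 + 0 + 4)
  = |-73| / √20
  = 73 / 4.472
  ≈ 16.32

16.32


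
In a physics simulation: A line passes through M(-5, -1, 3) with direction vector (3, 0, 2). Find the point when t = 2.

P(t) = M + t·d
  = (-5 + 3·2, -1 + 0·2, 3 + 2·2)
  = (-5 + 6, -1 + 0, 3 + 4)
  = (1, -1, 7)

(1, -1, 7)


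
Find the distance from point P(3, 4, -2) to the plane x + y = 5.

distance = |a·x₀ + b·y₀ + c·z₀ - d| / √(a² + b² + c²)
  = |1·3 + 1·4 + 0·(-2) - 5| / √(1² + 1² + 0²)
  = |3 + 4 + 0 - 5| / √(1 + 1 + 0)
  = |2| / √2
  = 2 / 1.414
  ≈ 1.414

1.414


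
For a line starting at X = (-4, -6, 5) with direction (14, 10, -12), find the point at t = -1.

P(t) = X + t·d
  = (-4 + 14·(-1), -6 + 10·(-1), 5 + (-12)·(-1))
  = (-4 - 14, -6 - 10, 5 + 12)
  = (-18, -16, 17)

(-18, -16, 17)


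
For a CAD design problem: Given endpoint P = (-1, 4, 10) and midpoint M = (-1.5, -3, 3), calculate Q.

Q = 2M - P
  = (2·(-1.5) - (-1), 2·(-3) - 4, 2·3 - 10)
  = (-3 + 1, -6 - 4, 6 - 10)
  = (-2, -10, -4)

(-2, -10, -4)


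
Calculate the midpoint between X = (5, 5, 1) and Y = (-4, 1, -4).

M = ((x₁+x₂)/2, (y₁+y₂)/2, (z₁+z₂)/2)
  = ((5 - 4)/2, (5 + 1)/2, (1 - 4)/2)
  = (1/2, 6/2, -3/2)
  = (0.5, 3, -1.5)

(0.5, 3, -1.5)


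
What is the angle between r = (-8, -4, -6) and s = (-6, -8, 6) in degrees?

r·s = (-8)·(-6) + (-4)·(-8) + (-6)·6 = 48 + 32 - 36 = 44
|r| = √((-8)² + (-4)² + (-6)²) = √116 ≈ 10.77
|s| = √((-6)² + (-8)² + 6²) = √136 ≈ 11.66
cos θ = (r·s)/(|r||s|) = 44/(10.77·11.66) ≈ 0.3503
θ = arccos(0.3503) ≈ 69.49°

69.49°


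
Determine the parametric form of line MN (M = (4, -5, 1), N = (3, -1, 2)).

Direction vector d = N - M = (3 - 4, -1 + 5, 2 - 1) = (-1, 4, 1)
Parametric form r = M + t·d:
x = 4 - t, y = -5 + 4t, z = 1 + t

x = 4 - t, y = -5 + 4t, z = 1 + t


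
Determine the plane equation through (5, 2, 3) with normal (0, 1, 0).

The plane through P with normal n = (a, b, c) satisfies n·(r - P) = 0,
i.e. ax + by + cz = a·x₀ + b·y₀ + c·z₀.
d = 0·5 + 1·2 + 0·3
  = 0 + 2 + 0
  = 2
Equation: y = 2

y = 2


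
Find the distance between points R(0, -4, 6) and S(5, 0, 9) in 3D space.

d = √[(x₂-x₁)² + (y₂-y₁)² + (z₂-z₁)²]
  = √[5² + 4² + 3²]
  = √[25 + 16 + 9]
  = √50
  ≈ 7.071

7.071


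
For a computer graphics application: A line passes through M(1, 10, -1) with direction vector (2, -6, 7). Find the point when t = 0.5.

P(t) = M + t·d
  = (1 + 2·0.5, 10 + (-6)·0.5, -1 + 7·0.5)
  = (1 + 1, 10 - 3, -1 + 3.5)
  = (2, 7, 2.5)

(2, 7, 2.5)


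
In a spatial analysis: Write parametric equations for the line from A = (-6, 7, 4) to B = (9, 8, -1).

Direction vector d = B - A = (9 + 6, 8 - 7, -1 - 4) = (15, 1, -5)
Parametric form r = A + t·d:
x = -6 + 15t, y = 7 + t, z = 4 - 5t

x = -6 + 15t, y = 7 + t, z = 4 - 5t


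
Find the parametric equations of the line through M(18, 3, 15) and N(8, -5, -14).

Direction vector d = N - M = (8 - 18, -5 - 3, -14 - 15) = (-10, -8, -29)
Parametric form r = M + t·d:
x = 18 - 10t, y = 3 - 8t, z = 15 - 29t

x = 18 - 10t, y = 3 - 8t, z = 15 - 29t


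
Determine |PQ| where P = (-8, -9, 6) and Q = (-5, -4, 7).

d = √[(x₂-x₁)² + (y₂-y₁)² + (z₂-z₁)²]
  = √[3² + 5² + 1²]
  = √[9 + 25 + 1]
  = √35
  ≈ 5.916

5.916


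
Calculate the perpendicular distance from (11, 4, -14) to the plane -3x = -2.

distance = |a·x₀ + b·y₀ + c·z₀ - d| / √(a² + b² + c²)
  = |(-3)·11 + 0·4 + 0·(-14) - (-2)| / √((-3)² + 0² + 0²)
  = |-33 + 0 + 0 + 2| / √(9 + 0 + 0)
  = |-31| / √9
  = 31 / 3
  ≈ 10.33

10.33


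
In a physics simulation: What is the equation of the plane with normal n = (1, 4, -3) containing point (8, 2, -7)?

The plane through P with normal n = (a, b, c) satisfies n·(r - P) = 0,
i.e. ax + by + cz = a·x₀ + b·y₀ + c·z₀.
d = 1·8 + 4·2 + (-3)·(-7)
  = 8 + 8 + 21
  = 37
Equation: x + 4y - 3z = 37

x + 4y - 3z = 37


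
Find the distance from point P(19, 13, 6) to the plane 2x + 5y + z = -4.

distance = |a·x₀ + b·y₀ + c·z₀ - d| / √(a² + b² + c²)
  = |2·19 + 5·13 + 1·6 - (-4)| / √(2² + 5² + 1²)
  = |38 + 65 + 6 + 4| / √(4 + 25 + 1)
  = |113| / √30
  = 113 / 5.477
  ≈ 20.63

20.63


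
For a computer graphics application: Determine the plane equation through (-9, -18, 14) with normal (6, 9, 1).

The plane through P with normal n = (a, b, c) satisfies n·(r - P) = 0,
i.e. ax + by + cz = a·x₀ + b·y₀ + c·z₀.
d = 6·(-9) + 9·(-18) + 1·14
  = -54 - 162 + 14
  = -202
Equation: 6x + 9y + z = -202

6x + 9y + z = -202


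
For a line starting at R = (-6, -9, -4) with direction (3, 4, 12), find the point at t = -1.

P(t) = R + t·d
  = (-6 + 3·(-1), -9 + 4·(-1), -4 + 12·(-1))
  = (-6 - 3, -9 - 4, -4 - 12)
  = (-9, -13, -16)

(-9, -13, -16)


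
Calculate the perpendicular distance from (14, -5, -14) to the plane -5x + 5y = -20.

distance = |a·x₀ + b·y₀ + c·z₀ - d| / √(a² + b² + c²)
  = |(-5)·14 + 5·(-5) + 0·(-14) - (-20)| / √((-5)² + 5² + 0²)
  = |-70 - 25 + 0 + 20| / √(25 + 25 + 0)
  = |-75| / √50
  = 75 / 7.071
  ≈ 10.61

10.61


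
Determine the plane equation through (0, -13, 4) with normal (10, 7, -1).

The plane through P with normal n = (a, b, c) satisfies n·(r - P) = 0,
i.e. ax + by + cz = a·x₀ + b·y₀ + c·z₀.
d = 10·0 + 7·(-13) + (-1)·4
  = 0 - 91 - 4
  = -95
Equation: 10x + 7y - z = -95

10x + 7y - z = -95


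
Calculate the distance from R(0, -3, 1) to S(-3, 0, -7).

d = √[(x₂-x₁)² + (y₂-y₁)² + (z₂-z₁)²]
  = √[(-3)² + 3² + (-8)²]
  = √[9 + 9 + 64]
  = √82
  ≈ 9.055

9.055


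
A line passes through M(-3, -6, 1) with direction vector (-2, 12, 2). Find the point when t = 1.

P(t) = M + t·d
  = (-3 + (-2)·1, -6 + 12·1, 1 + 2·1)
  = (-3 - 2, -6 + 12, 1 + 2)
  = (-5, 6, 3)

(-5, 6, 3)


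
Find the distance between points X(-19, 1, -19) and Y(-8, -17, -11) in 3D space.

d = √[(x₂-x₁)² + (y₂-y₁)² + (z₂-z₁)²]
  = √[11² + (-18)² + 8²]
  = √[121 + 324 + 64]
  = √509
  ≈ 22.56

22.56


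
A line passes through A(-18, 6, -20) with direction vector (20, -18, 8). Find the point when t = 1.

P(t) = A + t·d
  = (-18 + 20·1, 6 + (-18)·1, -20 + 8·1)
  = (-18 + 20, 6 - 18, -20 + 8)
  = (2, -12, -12)

(2, -12, -12)


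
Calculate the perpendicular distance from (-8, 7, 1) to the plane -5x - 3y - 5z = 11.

distance = |a·x₀ + b·y₀ + c·z₀ - d| / √(a² + b² + c²)
  = |(-5)·(-8) + (-3)·7 + (-5)·1 - 11| / √((-5)² + (-3)² + (-5)²)
  = |40 - 21 - 5 - 11| / √(25 + 9 + 25)
  = |3| / √59
  = 3 / 7.681
  ≈ 0.3906

0.3906


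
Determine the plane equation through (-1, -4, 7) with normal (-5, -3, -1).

The plane through P with normal n = (a, b, c) satisfies n·(r - P) = 0,
i.e. ax + by + cz = a·x₀ + b·y₀ + c·z₀.
d = (-5)·(-1) + (-3)·(-4) + (-1)·7
  = 5 + 12 - 7
  = 10
Equation: -5x - 3y - z = 10

-5x - 3y - z = 10


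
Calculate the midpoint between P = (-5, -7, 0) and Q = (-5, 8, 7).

M = ((x₁+x₂)/2, (y₁+y₂)/2, (z₁+z₂)/2)
  = ((-5 - 5)/2, (-7 + 8)/2, (0 + 7)/2)
  = (-10/2, 1/2, 7/2)
  = (-5, 0.5, 3.5)

(-5, 0.5, 3.5)


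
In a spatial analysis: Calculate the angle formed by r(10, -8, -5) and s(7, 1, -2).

r·s = 10·7 + (-8)·1 + (-5)·(-2) = 70 - 8 + 10 = 72
|r| = √(10² + (-8)² + (-5)²) = √189 ≈ 13.75
|s| = √(7² + 1² + (-2)²) = √54 ≈ 7.348
cos θ = (r·s)/(|r||s|) = 72/(13.75·7.348) ≈ 0.7127
θ = arccos(0.7127) ≈ 44.55°

44.55°


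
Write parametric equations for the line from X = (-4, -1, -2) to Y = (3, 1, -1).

Direction vector d = Y - X = (3 + 4, 1 + 1, -1 + 2) = (7, 2, 1)
Parametric form r = X + t·d:
x = -4 + 7t, y = -1 + 2t, z = -2 + t

x = -4 + 7t, y = -1 + 2t, z = -2 + t


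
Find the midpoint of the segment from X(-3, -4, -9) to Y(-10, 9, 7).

M = ((x₁+x₂)/2, (y₁+y₂)/2, (z₁+z₂)/2)
  = ((-3 - 10)/2, (-4 + 9)/2, (-9 + 7)/2)
  = (-13/2, 5/2, -2/2)
  = (-6.5, 2.5, -1)

(-6.5, 2.5, -1)


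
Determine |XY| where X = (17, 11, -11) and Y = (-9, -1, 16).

d = √[(x₂-x₁)² + (y₂-y₁)² + (z₂-z₁)²]
  = √[(-26)² + (-12)² + 27²]
  = √[676 + 144 + 729]
  = √1549
  ≈ 39.36

39.36


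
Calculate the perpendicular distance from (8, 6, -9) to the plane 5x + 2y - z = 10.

distance = |a·x₀ + b·y₀ + c·z₀ - d| / √(a² + b² + c²)
  = |5·8 + 2·6 + (-1)·(-9) - 10| / √(5² + 2² + (-1)²)
  = |40 + 12 + 9 - 10| / √(25 + 4 + 1)
  = |51| / √30
  = 51 / 5.477
  ≈ 9.311

9.311


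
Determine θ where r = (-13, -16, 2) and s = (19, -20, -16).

r·s = (-13)·19 + (-16)·(-20) + 2·(-16) = -247 + 320 - 32 = 41
|r| = √((-13)² + (-16)² + 2²) = √429 ≈ 20.71
|s| = √(19² + (-20)² + (-16)²) = √1017 ≈ 31.89
cos θ = (r·s)/(|r||s|) = 41/(20.71·31.89) ≈ 0.06207
θ = arccos(0.06207) ≈ 86.44°

86.44°


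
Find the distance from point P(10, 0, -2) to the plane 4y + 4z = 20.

distance = |a·x₀ + b·y₀ + c·z₀ - d| / √(a² + b² + c²)
  = |0·10 + 4·0 + 4·(-2) - 20| / √(0² + 4² + 4²)
  = |0 + 0 - 8 - 20| / √(0 + 16 + 16)
  = |-28| / √32
  = 28 / 5.657
  ≈ 4.95

4.95


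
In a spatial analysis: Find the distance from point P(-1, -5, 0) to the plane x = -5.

distance = |a·x₀ + b·y₀ + c·z₀ - d| / √(a² + b² + c²)
  = |1·(-1) + 0·(-5) + 0·0 - (-5)| / √(1² + 0² + 0²)
  = |-1 + 0 + 0 + 5| / √(1 + 0 + 0)
  = |4| / √1
  = 4 / 1
  ≈ 4

4


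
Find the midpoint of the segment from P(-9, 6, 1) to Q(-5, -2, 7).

M = ((x₁+x₂)/2, (y₁+y₂)/2, (z₁+z₂)/2)
  = ((-9 - 5)/2, (6 - 2)/2, (1 + 7)/2)
  = (-14/2, 4/2, 8/2)
  = (-7, 2, 4)

(-7, 2, 4)


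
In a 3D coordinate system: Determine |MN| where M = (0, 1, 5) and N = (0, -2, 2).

d = √[(x₂-x₁)² + (y₂-y₁)² + (z₂-z₁)²]
  = √[0² + (-3)² + (-3)²]
  = √[0 + 9 + 9]
  = √18
  ≈ 4.243

4.243


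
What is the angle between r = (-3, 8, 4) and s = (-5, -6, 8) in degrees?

r·s = (-3)·(-5) + 8·(-6) + 4·8 = 15 - 48 + 32 = -1
|r| = √((-3)² + 8² + 4²) = √89 ≈ 9.434
|s| = √((-5)² + (-6)² + 8²) = √125 ≈ 11.18
cos θ = (r·s)/(|r||s|) = -1/(9.434·11.18) ≈ -0.009481
θ = arccos(-0.009481) ≈ 90.54°

90.54°


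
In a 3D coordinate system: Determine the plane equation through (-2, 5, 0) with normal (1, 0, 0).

The plane through P with normal n = (a, b, c) satisfies n·(r - P) = 0,
i.e. ax + by + cz = a·x₀ + b·y₀ + c·z₀.
d = 1·(-2) + 0·5 + 0·0
  = -2 + 0 + 0
  = -2
Equation: x = -2

x = -2


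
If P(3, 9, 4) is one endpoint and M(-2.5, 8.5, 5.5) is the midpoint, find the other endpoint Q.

Q = 2M - P
  = (2·(-2.5) - 3, 2·8.5 - 9, 2·5.5 - 4)
  = (-5 - 3, 17 - 9, 11 - 4)
  = (-8, 8, 7)

(-8, 8, 7)


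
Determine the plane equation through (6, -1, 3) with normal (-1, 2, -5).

The plane through P with normal n = (a, b, c) satisfies n·(r - P) = 0,
i.e. ax + by + cz = a·x₀ + b·y₀ + c·z₀.
d = (-1)·6 + 2·(-1) + (-5)·3
  = -6 - 2 - 15
  = -23
Equation: -x + 2y - 5z = -23

-x + 2y - 5z = -23


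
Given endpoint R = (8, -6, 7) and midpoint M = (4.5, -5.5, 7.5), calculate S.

S = 2M - R
  = (2·4.5 - 8, 2·(-5.5) - (-6), 2·7.5 - 7)
  = (9 - 8, -11 + 6, 15 - 7)
  = (1, -5, 8)

(1, -5, 8)


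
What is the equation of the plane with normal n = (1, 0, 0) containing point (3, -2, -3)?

The plane through P with normal n = (a, b, c) satisfies n·(r - P) = 0,
i.e. ax + by + cz = a·x₀ + b·y₀ + c·z₀.
d = 1·3 + 0·(-2) + 0·(-3)
  = 3 + 0 + 0
  = 3
Equation: x = 3

x = 3


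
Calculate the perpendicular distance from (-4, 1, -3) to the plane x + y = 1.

distance = |a·x₀ + b·y₀ + c·z₀ - d| / √(a² + b² + c²)
  = |1·(-4) + 1·1 + 0·(-3) - 1| / √(1² + 1² + 0²)
  = |-4 + 1 + 0 - 1| / √(1 + 1 + 0)
  = |-4| / √2
  = 4 / 1.414
  ≈ 2.828

2.828


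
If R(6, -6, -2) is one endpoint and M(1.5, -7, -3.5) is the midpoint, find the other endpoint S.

S = 2M - R
  = (2·1.5 - 6, 2·(-7) - (-6), 2·(-3.5) - (-2))
  = (3 - 6, -14 + 6, -7 + 2)
  = (-3, -8, -5)

(-3, -8, -5)


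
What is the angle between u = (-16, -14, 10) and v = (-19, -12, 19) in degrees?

u·v = (-16)·(-19) + (-14)·(-12) + 10·19 = 304 + 168 + 190 = 662
|u| = √((-16)² + (-14)² + 10²) = √552 ≈ 23.49
|v| = √((-19)² + (-12)² + 19²) = √866 ≈ 29.43
cos θ = (u·v)/(|u||v|) = 662/(23.49·29.43) ≈ 0.9575
θ = arccos(0.9575) ≈ 16.77°

16.77°


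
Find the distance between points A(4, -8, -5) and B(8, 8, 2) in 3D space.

d = √[(x₂-x₁)² + (y₂-y₁)² + (z₂-z₁)²]
  = √[4² + 16² + 7²]
  = √[16 + 256 + 49]
  = √321
  ≈ 17.92

17.92


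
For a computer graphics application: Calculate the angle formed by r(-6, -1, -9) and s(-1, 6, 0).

r·s = (-6)·(-1) + (-1)·6 + (-9)·0 = 6 - 6 + 0 = 0
|r| = √((-6)² + (-1)² + (-9)²) = √118 ≈ 10.86
|s| = √((-1)² + 6² + 0²) = √37 ≈ 6.083
cos θ = (r·s)/(|r||s|) = 0/(10.86·6.083) ≈ 0
θ = arccos(0) ≈ 90°

90°


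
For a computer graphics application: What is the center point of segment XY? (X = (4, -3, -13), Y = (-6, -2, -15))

M = ((x₁+x₂)/2, (y₁+y₂)/2, (z₁+z₂)/2)
  = ((4 - 6)/2, (-3 - 2)/2, (-13 - 15)/2)
  = (-2/2, -5/2, -28/2)
  = (-1, -2.5, -14)

(-1, -2.5, -14)


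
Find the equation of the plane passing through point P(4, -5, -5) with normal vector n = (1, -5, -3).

The plane through P with normal n = (a, b, c) satisfies n·(r - P) = 0,
i.e. ax + by + cz = a·x₀ + b·y₀ + c·z₀.
d = 1·4 + (-5)·(-5) + (-3)·(-5)
  = 4 + 25 + 15
  = 44
Equation: x - 5y - 3z = 44

x - 5y - 3z = 44


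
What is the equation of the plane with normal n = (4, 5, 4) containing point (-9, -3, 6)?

The plane through P with normal n = (a, b, c) satisfies n·(r - P) = 0,
i.e. ax + by + cz = a·x₀ + b·y₀ + c·z₀.
d = 4·(-9) + 5·(-3) + 4·6
  = -36 - 15 + 24
  = -27
Equation: 4x + 5y + 4z = -27

4x + 5y + 4z = -27


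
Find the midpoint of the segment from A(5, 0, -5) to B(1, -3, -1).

M = ((x₁+x₂)/2, (y₁+y₂)/2, (z₁+z₂)/2)
  = ((5 + 1)/2, (0 - 3)/2, (-5 - 1)/2)
  = (6/2, -3/2, -6/2)
  = (3, -1.5, -3)

(3, -1.5, -3)


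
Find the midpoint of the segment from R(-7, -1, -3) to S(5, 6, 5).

M = ((x₁+x₂)/2, (y₁+y₂)/2, (z₁+z₂)/2)
  = ((-7 + 5)/2, (-1 + 6)/2, (-3 + 5)/2)
  = (-2/2, 5/2, 2/2)
  = (-1, 2.5, 1)

(-1, 2.5, 1)


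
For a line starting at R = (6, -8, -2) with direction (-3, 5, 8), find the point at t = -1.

P(t) = R + t·d
  = (6 + (-3)·(-1), -8 + 5·(-1), -2 + 8·(-1))
  = (6 + 3, -8 - 5, -2 - 8)
  = (9, -13, -10)

(9, -13, -10)


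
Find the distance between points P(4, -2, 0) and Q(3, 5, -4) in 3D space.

d = √[(x₂-x₁)² + (y₂-y₁)² + (z₂-z₁)²]
  = √[(-1)² + 7² + (-4)²]
  = √[1 + 49 + 16]
  = √66
  ≈ 8.124

8.124


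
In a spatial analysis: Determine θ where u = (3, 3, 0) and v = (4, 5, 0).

u·v = 3·4 + 3·5 + 0·0 = 12 + 15 + 0 = 27
|u| = √(3² + 3² + 0²) = √18 ≈ 4.243
|v| = √(4² + 5² + 0²) = √41 ≈ 6.403
cos θ = (u·v)/(|u||v|) = 27/(4.243·6.403) ≈ 0.9939
θ = arccos(0.9939) ≈ 6.34°

6.34°


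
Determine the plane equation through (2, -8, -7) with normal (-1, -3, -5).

The plane through P with normal n = (a, b, c) satisfies n·(r - P) = 0,
i.e. ax + by + cz = a·x₀ + b·y₀ + c·z₀.
d = (-1)·2 + (-3)·(-8) + (-5)·(-7)
  = -2 + 24 + 35
  = 57
Equation: -x - 3y - 5z = 57

-x - 3y - 5z = 57


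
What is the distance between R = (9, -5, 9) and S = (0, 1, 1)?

d = √[(x₂-x₁)² + (y₂-y₁)² + (z₂-z₁)²]
  = √[(-9)² + 6² + (-8)²]
  = √[81 + 36 + 64]
  = √181
  ≈ 13.45

13.45


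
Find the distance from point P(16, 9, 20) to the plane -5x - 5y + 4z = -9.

distance = |a·x₀ + b·y₀ + c·z₀ - d| / √(a² + b² + c²)
  = |(-5)·16 + (-5)·9 + 4·20 - (-9)| / √((-5)² + (-5)² + 4²)
  = |-80 - 45 + 80 + 9| / √(25 + 25 + 16)
  = |-36| / √66
  = 36 / 8.124
  ≈ 4.431

4.431


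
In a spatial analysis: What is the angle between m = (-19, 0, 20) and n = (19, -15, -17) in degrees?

m·n = (-19)·19 + 0·(-15) + 20·(-17) = -361 + 0 - 340 = -701
|m| = √((-19)² + 0² + 20²) = √761 ≈ 27.59
|n| = √(19² + (-15)² + (-17)²) = √875 ≈ 29.58
cos θ = (m·n)/(|m||n|) = -701/(27.59·29.58) ≈ -0.8591
θ = arccos(-0.8591) ≈ 149.2°

149.2°


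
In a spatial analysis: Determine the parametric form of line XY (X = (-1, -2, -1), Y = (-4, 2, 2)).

Direction vector d = Y - X = (-4 + 1, 2 + 2, 2 + 1) = (-3, 4, 3)
Parametric form r = X + t·d:
x = -1 - 3t, y = -2 + 4t, z = -1 + 3t

x = -1 - 3t, y = -2 + 4t, z = -1 + 3t


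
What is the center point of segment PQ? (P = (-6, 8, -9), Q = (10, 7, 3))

M = ((x₁+x₂)/2, (y₁+y₂)/2, (z₁+z₂)/2)
  = ((-6 + 10)/2, (8 + 7)/2, (-9 + 3)/2)
  = (4/2, 15/2, -6/2)
  = (2, 7.5, -3)

(2, 7.5, -3)


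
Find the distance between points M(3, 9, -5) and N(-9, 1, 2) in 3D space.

d = √[(x₂-x₁)² + (y₂-y₁)² + (z₂-z₁)²]
  = √[(-12)² + (-8)² + 7²]
  = √[144 + 64 + 49]
  = √257
  ≈ 16.03

16.03


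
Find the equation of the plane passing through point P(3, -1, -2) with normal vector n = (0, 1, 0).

The plane through P with normal n = (a, b, c) satisfies n·(r - P) = 0,
i.e. ax + by + cz = a·x₀ + b·y₀ + c·z₀.
d = 0·3 + 1·(-1) + 0·(-2)
  = 0 - 1 + 0
  = -1
Equation: y = -1

y = -1


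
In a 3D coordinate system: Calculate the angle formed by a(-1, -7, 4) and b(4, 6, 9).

a·b = (-1)·4 + (-7)·6 + 4·9 = -4 - 42 + 36 = -10
|a| = √((-1)² + (-7)² + 4²) = √66 ≈ 8.124
|b| = √(4² + 6² + 9²) = √133 ≈ 11.53
cos θ = (a·b)/(|a||b|) = -10/(8.124·11.53) ≈ -0.1067
θ = arccos(-0.1067) ≈ 96.13°

96.13°


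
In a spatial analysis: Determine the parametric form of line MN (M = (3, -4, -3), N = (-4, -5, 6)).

Direction vector d = N - M = (-4 - 3, -5 + 4, 6 + 3) = (-7, -1, 9)
Parametric form r = M + t·d:
x = 3 - 7t, y = -4 - t, z = -3 + 9t

x = 3 - 7t, y = -4 - t, z = -3 + 9t


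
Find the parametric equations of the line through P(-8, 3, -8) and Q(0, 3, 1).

Direction vector d = Q - P = (0 + 8, 3 - 3, 1 + 8) = (8, 0, 9)
Parametric form r = P + t·d:
x = -8 + 8t, y = 3, z = -8 + 9t

x = -8 + 8t, y = 3, z = -8 + 9t


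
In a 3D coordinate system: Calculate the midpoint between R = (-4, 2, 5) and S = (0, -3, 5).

M = ((x₁+x₂)/2, (y₁+y₂)/2, (z₁+z₂)/2)
  = ((-4 + 0)/2, (2 - 3)/2, (5 + 5)/2)
  = (-4/2, -1/2, 10/2)
  = (-2, -0.5, 5)

(-2, -0.5, 5)


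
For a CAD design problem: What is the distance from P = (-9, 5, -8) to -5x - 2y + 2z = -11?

distance = |a·x₀ + b·y₀ + c·z₀ - d| / √(a² + b² + c²)
  = |(-5)·(-9) + (-2)·5 + 2·(-8) - (-11)| / √((-5)² + (-2)² + 2²)
  = |45 - 10 - 16 + 11| / √(25 + 4 + 4)
  = |30| / √33
  = 30 / 5.745
  ≈ 5.222

5.222


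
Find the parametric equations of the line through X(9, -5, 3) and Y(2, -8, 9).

Direction vector d = Y - X = (2 - 9, -8 + 5, 9 - 3) = (-7, -3, 6)
Parametric form r = X + t·d:
x = 9 - 7t, y = -5 - 3t, z = 3 + 6t

x = 9 - 7t, y = -5 - 3t, z = 3 + 6t


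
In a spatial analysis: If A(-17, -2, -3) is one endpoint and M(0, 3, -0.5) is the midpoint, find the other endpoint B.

B = 2M - A
  = (2·0 - (-17), 2·3 - (-2), 2·(-0.5) - (-3))
  = (0 + 17, 6 + 2, -1 + 3)
  = (17, 8, 2)

(17, 8, 2)


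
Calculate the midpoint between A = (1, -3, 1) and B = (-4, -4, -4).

M = ((x₁+x₂)/2, (y₁+y₂)/2, (z₁+z₂)/2)
  = ((1 - 4)/2, (-3 - 4)/2, (1 - 4)/2)
  = (-3/2, -7/2, -3/2)
  = (-1.5, -3.5, -1.5)

(-1.5, -3.5, -1.5)


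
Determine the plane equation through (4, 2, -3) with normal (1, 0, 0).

The plane through P with normal n = (a, b, c) satisfies n·(r - P) = 0,
i.e. ax + by + cz = a·x₀ + b·y₀ + c·z₀.
d = 1·4 + 0·2 + 0·(-3)
  = 4 + 0 + 0
  = 4
Equation: x = 4

x = 4


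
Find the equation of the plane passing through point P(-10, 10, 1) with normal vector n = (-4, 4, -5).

The plane through P with normal n = (a, b, c) satisfies n·(r - P) = 0,
i.e. ax + by + cz = a·x₀ + b·y₀ + c·z₀.
d = (-4)·(-10) + 4·10 + (-5)·1
  = 40 + 40 - 5
  = 75
Equation: -4x + 4y - 5z = 75

-4x + 4y - 5z = 75


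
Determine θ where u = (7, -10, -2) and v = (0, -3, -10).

u·v = 7·0 + (-10)·(-3) + (-2)·(-10) = 0 + 30 + 20 = 50
|u| = √(7² + (-10)² + (-2)²) = √153 ≈ 12.37
|v| = √(0² + (-3)² + (-10)²) = √109 ≈ 10.44
cos θ = (u·v)/(|u||v|) = 50/(12.37·10.44) ≈ 0.3872
θ = arccos(0.3872) ≈ 67.22°

67.22°


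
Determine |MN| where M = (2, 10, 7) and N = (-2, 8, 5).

d = √[(x₂-x₁)² + (y₂-y₁)² + (z₂-z₁)²]
  = √[(-4)² + (-2)² + (-2)²]
  = √[16 + 4 + 4]
  = √24
  ≈ 4.899

4.899


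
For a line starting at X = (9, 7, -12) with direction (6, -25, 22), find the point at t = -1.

P(t) = X + t·d
  = (9 + 6·(-1), 7 + (-25)·(-1), -12 + 22·(-1))
  = (9 - 6, 7 + 25, -12 - 22)
  = (3, 32, -34)

(3, 32, -34)


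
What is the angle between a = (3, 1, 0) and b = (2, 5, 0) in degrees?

a·b = 3·2 + 1·5 + 0·0 = 6 + 5 + 0 = 11
|a| = √(3² + 1² + 0²) = √10 ≈ 3.162
|b| = √(2² + 5² + 0²) = √29 ≈ 5.385
cos θ = (a·b)/(|a||b|) = 11/(3.162·5.385) ≈ 0.6459
θ = arccos(0.6459) ≈ 49.76°

49.76°


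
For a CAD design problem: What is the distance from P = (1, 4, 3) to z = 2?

distance = |a·x₀ + b·y₀ + c·z₀ - d| / √(a² + b² + c²)
  = |0·1 + 0·4 + 1·3 - 2| / √(0² + 0² + 1²)
  = |0 + 0 + 3 - 2| / √(0 + 0 + 1)
  = |1| / √1
  = 1 / 1
  ≈ 1

1


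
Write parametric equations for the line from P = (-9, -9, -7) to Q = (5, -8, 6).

Direction vector d = Q - P = (5 + 9, -8 + 9, 6 + 7) = (14, 1, 13)
Parametric form r = P + t·d:
x = -9 + 14t, y = -9 + t, z = -7 + 13t

x = -9 + 14t, y = -9 + t, z = -7 + 13t


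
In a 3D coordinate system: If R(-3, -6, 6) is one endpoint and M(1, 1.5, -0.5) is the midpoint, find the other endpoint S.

S = 2M - R
  = (2·1 - (-3), 2·1.5 - (-6), 2·(-0.5) - 6)
  = (2 + 3, 3 + 6, -1 - 6)
  = (5, 9, -7)

(5, 9, -7)


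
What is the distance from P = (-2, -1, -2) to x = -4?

distance = |a·x₀ + b·y₀ + c·z₀ - d| / √(a² + b² + c²)
  = |1·(-2) + 0·(-1) + 0·(-2) - (-4)| / √(1² + 0² + 0²)
  = |-2 + 0 + 0 + 4| / √(1 + 0 + 0)
  = |2| / √1
  = 2 / 1
  ≈ 2

2


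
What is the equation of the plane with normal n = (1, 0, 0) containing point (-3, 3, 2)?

The plane through P with normal n = (a, b, c) satisfies n·(r - P) = 0,
i.e. ax + by + cz = a·x₀ + b·y₀ + c·z₀.
d = 1·(-3) + 0·3 + 0·2
  = -3 + 0 + 0
  = -3
Equation: x = -3

x = -3


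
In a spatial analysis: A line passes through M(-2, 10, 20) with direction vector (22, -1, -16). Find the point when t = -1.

P(t) = M + t·d
  = (-2 + 22·(-1), 10 + (-1)·(-1), 20 + (-16)·(-1))
  = (-2 - 22, 10 + 1, 20 + 16)
  = (-24, 11, 36)

(-24, 11, 36)


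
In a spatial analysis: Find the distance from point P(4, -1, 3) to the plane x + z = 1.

distance = |a·x₀ + b·y₀ + c·z₀ - d| / √(a² + b² + c²)
  = |1·4 + 0·(-1) + 1·3 - 1| / √(1² + 0² + 1²)
  = |4 + 0 + 3 - 1| / √(1 + 0 + 1)
  = |6| / √2
  = 6 / 1.414
  ≈ 4.243

4.243


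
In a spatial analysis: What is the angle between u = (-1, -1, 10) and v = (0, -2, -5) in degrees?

u·v = (-1)·0 + (-1)·(-2) + 10·(-5) = 0 + 2 - 50 = -48
|u| = √((-1)² + (-1)² + 10²) = √102 ≈ 10.1
|v| = √(0² + (-2)² + (-5)²) = √29 ≈ 5.385
cos θ = (u·v)/(|u||v|) = -48/(10.1·5.385) ≈ -0.8826
θ = arccos(-0.8826) ≈ 152°

152°


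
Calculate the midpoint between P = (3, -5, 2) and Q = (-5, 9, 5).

M = ((x₁+x₂)/2, (y₁+y₂)/2, (z₁+z₂)/2)
  = ((3 - 5)/2, (-5 + 9)/2, (2 + 5)/2)
  = (-2/2, 4/2, 7/2)
  = (-1, 2, 3.5)

(-1, 2, 3.5)


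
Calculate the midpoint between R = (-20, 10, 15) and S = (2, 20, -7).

M = ((x₁+x₂)/2, (y₁+y₂)/2, (z₁+z₂)/2)
  = ((-20 + 2)/2, (10 + 20)/2, (15 - 7)/2)
  = (-18/2, 30/2, 8/2)
  = (-9, 15, 4)

(-9, 15, 4)


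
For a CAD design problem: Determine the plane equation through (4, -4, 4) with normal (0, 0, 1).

The plane through P with normal n = (a, b, c) satisfies n·(r - P) = 0,
i.e. ax + by + cz = a·x₀ + b·y₀ + c·z₀.
d = 0·4 + 0·(-4) + 1·4
  = 0 + 0 + 4
  = 4
Equation: z = 4

z = 4


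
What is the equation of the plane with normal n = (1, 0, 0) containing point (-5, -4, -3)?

The plane through P with normal n = (a, b, c) satisfies n·(r - P) = 0,
i.e. ax + by + cz = a·x₀ + b·y₀ + c·z₀.
d = 1·(-5) + 0·(-4) + 0·(-3)
  = -5 + 0 + 0
  = -5
Equation: x = -5

x = -5


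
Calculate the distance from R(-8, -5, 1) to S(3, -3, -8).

d = √[(x₂-x₁)² + (y₂-y₁)² + (z₂-z₁)²]
  = √[11² + 2² + (-9)²]
  = √[121 + 4 + 81]
  = √206
  ≈ 14.35

14.35


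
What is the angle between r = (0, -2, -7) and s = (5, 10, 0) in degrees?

r·s = 0·5 + (-2)·10 + (-7)·0 = 0 - 20 + 0 = -20
|r| = √(0² + (-2)² + (-7)²) = √53 ≈ 7.28
|s| = √(5² + 10² + 0²) = √125 ≈ 11.18
cos θ = (r·s)/(|r||s|) = -20/(7.28·11.18) ≈ -0.2457
θ = arccos(-0.2457) ≈ 104.2°

104.2°


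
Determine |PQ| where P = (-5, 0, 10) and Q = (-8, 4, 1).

d = √[(x₂-x₁)² + (y₂-y₁)² + (z₂-z₁)²]
  = √[(-3)² + 4² + (-9)²]
  = √[9 + 16 + 81]
  = √106
  ≈ 10.3

10.3


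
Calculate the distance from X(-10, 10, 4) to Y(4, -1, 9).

d = √[(x₂-x₁)² + (y₂-y₁)² + (z₂-z₁)²]
  = √[14² + (-11)² + 5²]
  = √[196 + 121 + 25]
  = √342
  ≈ 18.49

18.49


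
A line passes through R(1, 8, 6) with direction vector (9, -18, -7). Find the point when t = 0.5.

P(t) = R + t·d
  = (1 + 9·0.5, 8 + (-18)·0.5, 6 + (-7)·0.5)
  = (1 + 4.5, 8 - 9, 6 - 3.5)
  = (5.5, -1, 2.5)

(5.5, -1, 2.5)


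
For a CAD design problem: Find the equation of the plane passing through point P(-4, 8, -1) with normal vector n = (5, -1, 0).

The plane through P with normal n = (a, b, c) satisfies n·(r - P) = 0,
i.e. ax + by + cz = a·x₀ + b·y₀ + c·z₀.
d = 5·(-4) + (-1)·8 + 0·(-1)
  = -20 - 8 + 0
  = -28
Equation: 5x - y = -28

5x - y = -28


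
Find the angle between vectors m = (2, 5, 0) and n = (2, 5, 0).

m·n = 2·2 + 5·5 + 0·0 = 4 + 25 + 0 = 29
|m| = √(2² + 5² + 0²) = √29 ≈ 5.385
|n| = √(2² + 5² + 0²) = √29 ≈ 5.385
cos θ = (m·n)/(|m||n|) = 29/(5.385·5.385) ≈ 1
θ = arccos(1) ≈ 0°

0°


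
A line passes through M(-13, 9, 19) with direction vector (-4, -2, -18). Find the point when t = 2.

P(t) = M + t·d
  = (-13 + (-4)·2, 9 + (-2)·2, 19 + (-18)·2)
  = (-13 - 8, 9 - 4, 19 - 36)
  = (-21, 5, -17)

(-21, 5, -17)


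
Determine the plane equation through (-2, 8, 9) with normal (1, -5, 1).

The plane through P with normal n = (a, b, c) satisfies n·(r - P) = 0,
i.e. ax + by + cz = a·x₀ + b·y₀ + c·z₀.
d = 1·(-2) + (-5)·8 + 1·9
  = -2 - 40 + 9
  = -33
Equation: x - 5y + z = -33

x - 5y + z = -33


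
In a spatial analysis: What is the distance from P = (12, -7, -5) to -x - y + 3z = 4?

distance = |a·x₀ + b·y₀ + c·z₀ - d| / √(a² + b² + c²)
  = |(-1)·12 + (-1)·(-7) + 3·(-5) - 4| / √((-1)² + (-1)² + 3²)
  = |-12 + 7 - 15 - 4| / √(1 + 1 + 9)
  = |-24| / √11
  = 24 / 3.317
  ≈ 7.236

7.236


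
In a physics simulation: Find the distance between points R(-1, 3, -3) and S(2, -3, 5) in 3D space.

d = √[(x₂-x₁)² + (y₂-y₁)² + (z₂-z₁)²]
  = √[3² + (-6)² + 8²]
  = √[9 + 36 + 64]
  = √109
  ≈ 10.44

10.44
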